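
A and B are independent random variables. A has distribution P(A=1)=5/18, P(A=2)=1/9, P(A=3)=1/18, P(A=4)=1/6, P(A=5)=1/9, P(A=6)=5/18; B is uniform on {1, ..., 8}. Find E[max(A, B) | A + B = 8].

52/9

P(A + B = 8) = 1/8.
Summing max(A,B)·P(x,y) over outcomes with A + B = 8 gives 13/18.
E[max(A, B) | A + B = 8] = (13/18) / (1/8) = 52/9.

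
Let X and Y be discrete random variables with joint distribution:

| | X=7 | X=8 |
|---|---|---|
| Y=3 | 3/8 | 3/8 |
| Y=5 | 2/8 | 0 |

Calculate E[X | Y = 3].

15/2

P(Y = 3) = 3/4.
Summing X·P(X=x,Y=y) over the conditioning event gives 45/8.
E[X | Y = 3] = (45/8) / (3/4) = 15/2.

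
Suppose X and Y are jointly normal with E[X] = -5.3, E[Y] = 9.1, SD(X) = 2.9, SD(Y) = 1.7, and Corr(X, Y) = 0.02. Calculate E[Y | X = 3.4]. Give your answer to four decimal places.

9.2020

E[Y | X=x] = μ_Y + ρ(σ_Y/σ_X)(x − μ_X) for jointly normal variables.
E[Y | X=3.4] = 9.1 + (0.02)·(1.7/2.9)·(3.4 − (-5.3)) = 9.1 + (0.011724)·(8.7) = 9.2020.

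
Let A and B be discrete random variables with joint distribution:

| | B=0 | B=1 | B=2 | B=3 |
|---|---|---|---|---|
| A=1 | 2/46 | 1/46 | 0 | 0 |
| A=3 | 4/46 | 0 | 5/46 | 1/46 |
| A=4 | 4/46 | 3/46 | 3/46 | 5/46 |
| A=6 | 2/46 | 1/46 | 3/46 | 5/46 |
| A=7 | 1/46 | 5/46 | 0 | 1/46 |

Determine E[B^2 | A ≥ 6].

4

P(A ≥ 6) = 9/23.
Σ B^2·P over the event = 0·(2/46) + 1·(1/46) + 4·(3/46) + 9·(5/46) + 0·(1/46) + 1·(5/46) + 9·(1/46) = 36/23.
E[B^2 | A ≥ 6] = (36/23) / (9/23) = 4.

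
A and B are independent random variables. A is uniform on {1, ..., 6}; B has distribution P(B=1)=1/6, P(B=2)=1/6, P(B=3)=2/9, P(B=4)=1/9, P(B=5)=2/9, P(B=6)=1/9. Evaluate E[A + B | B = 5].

P(B = 5) = 2/9.
Summing (A+B)·P(x,y) over outcomes with B = 5 gives 17/9.
E[A + B | B = 5] = (17/9) / (2/9) = 17/2.

17/2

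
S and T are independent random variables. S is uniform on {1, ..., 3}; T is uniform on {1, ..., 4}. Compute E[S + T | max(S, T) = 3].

Outcomes with max(S, T) = 3: (1,3), (2,3), (3,1), (3,2), (3,3), each with probability 1/12.
E[S + T | max(S, T) = 3] = (4 + 5 + 4 + 5 + 6) / 5 = 24/5.

24/5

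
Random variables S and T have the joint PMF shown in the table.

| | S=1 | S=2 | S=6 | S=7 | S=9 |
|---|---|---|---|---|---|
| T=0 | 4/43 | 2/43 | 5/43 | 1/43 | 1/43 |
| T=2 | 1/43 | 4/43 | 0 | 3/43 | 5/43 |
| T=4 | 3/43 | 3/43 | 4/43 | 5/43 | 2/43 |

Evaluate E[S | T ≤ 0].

P(T ≤ 0) = 13/43.
Σ S·P over the event = 1·(4/43) + 2·(2/43) + 6·(5/43) + 7·(1/43) + 9·(1/43) = 54/43.
E[S | T ≤ 0] = (54/43) / (13/43) = 54/13.

54/13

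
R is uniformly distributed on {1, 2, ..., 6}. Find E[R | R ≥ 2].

Given R ≥ 2, R is equally likely to be any of {2, 3, 4, 5, 6}.
E[R | R ≥ 2] = (2 + 3 + 4 + 5 + 6) / 5 = 4.

4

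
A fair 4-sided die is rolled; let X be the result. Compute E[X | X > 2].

Given X > 2, X is equally likely to be any of {3, 4}.
E[X | X > 2] = (3 + 4) / 2 = 7/2.

7/2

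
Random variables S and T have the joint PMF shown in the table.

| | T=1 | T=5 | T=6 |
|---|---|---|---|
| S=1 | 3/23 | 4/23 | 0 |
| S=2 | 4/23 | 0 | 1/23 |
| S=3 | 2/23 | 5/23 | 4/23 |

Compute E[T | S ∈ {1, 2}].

P(S ∈ {1, 2}) = 12/23.
Summing T·P(S=x,T=y) over the conditioning event gives 33/23.
E[T | S ∈ {1, 2}] = (33/23) / (12/23) = 11/4.

11/4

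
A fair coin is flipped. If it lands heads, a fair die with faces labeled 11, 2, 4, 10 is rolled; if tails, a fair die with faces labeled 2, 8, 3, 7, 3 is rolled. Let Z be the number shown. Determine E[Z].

227/40

E[Z | heads] = (11+2+4+10)/4 = 27/4.
E[Z | tails] = (2+8+3+7+3)/5 = 23/5.
By the law of total expectation,
E[Z] = (1/2)·(27/4) + (1/2)·(23/5) = 227/40.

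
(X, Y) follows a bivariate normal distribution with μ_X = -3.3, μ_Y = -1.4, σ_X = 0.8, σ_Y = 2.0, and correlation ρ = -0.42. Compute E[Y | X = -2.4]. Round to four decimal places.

-2.3450

The regression of Y on X has slope ρ·σ_Y/σ_X and passes through (μ_X, μ_Y).
E[Y | X=-2.4] = -1.4 + (-0.42)·(2.0/0.8)·(-2.4 − (-3.3)) = -1.4 + (-1.05)·(0.9) = -2.3450.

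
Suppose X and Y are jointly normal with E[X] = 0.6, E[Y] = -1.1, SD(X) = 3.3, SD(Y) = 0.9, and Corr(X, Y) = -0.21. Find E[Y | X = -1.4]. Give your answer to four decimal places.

For a bivariate normal, E[Y | X=x] = μ_Y + ρ·(σ_Y/σ_X)·(x − μ_X).
E[Y | X=-1.4] = -1.1 + (-0.21)·(0.9/3.3)·(-1.4 − (0.6)) = -1.1 + (-0.057273)·(-2) = -0.9855.

-0.9855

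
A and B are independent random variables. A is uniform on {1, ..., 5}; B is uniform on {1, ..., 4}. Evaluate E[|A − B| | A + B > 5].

Outcomes with A + B > 5: (2,4), (3,3), (3,4), (4,2), (4,3), (4,4), (5,1), (5,2), (5,3), (5,4), each with probability 1/20.
E[|A − B| | A + B > 5] = (2 + 0 + 1 + 2 + 1 + 0 + 4 + 3 + 2 + 1) / 10 = 8/5.

8/5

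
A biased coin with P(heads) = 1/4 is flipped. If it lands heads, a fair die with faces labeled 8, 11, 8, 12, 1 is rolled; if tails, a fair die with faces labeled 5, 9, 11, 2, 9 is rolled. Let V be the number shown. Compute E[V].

E[V | heads] = (8+11+8+12+1)/5 = 8.
E[V | tails] = (5+9+11+2+9)/5 = 36/5.
By the law of total expectation,
E[V] = (1/4)·(8) + (3/4)·(36/5) = 37/5.

37/5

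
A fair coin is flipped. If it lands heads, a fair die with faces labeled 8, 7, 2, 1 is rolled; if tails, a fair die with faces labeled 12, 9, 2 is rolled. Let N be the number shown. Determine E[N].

73/12

E[N | heads] = (8+7+2+1)/4 = 9/2.
E[N | tails] = (12+9+2)/3 = 23/3.
By the law of total expectation,
E[N] = (1/2)·(9/2) + (1/2)·(23/3) = 73/12.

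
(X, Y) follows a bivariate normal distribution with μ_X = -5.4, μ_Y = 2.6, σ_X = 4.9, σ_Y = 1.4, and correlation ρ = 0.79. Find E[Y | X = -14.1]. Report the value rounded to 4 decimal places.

0.6363

The regression of Y on X has slope ρ·σ_Y/σ_X and passes through (μ_X, μ_Y).
E[Y | X=-14.1] = 2.6 + (0.79)·(1.4/4.9)·(-14.1 − (-5.4)) = 2.6 + (0.22571)·(-8.7) = 0.6363.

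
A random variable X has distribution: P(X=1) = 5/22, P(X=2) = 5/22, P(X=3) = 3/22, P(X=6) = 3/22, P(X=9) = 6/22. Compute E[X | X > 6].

9

P(X > 6) = 3/11.
Σ over the event: 9·3/11 = 27/11.
E[X | X > 6] = (27/11) / (3/11) = 9.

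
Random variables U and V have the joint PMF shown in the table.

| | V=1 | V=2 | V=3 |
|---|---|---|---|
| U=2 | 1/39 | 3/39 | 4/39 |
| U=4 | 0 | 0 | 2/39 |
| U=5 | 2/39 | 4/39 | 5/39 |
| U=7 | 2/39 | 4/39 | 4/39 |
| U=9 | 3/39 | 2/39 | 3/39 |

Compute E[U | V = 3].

P(V = 3) = 6/13.
Summing U·P(U=x,V=y) over the conditioning event gives 32/13.
E[U | V = 3] = (32/13) / (6/13) = 16/3.

16/3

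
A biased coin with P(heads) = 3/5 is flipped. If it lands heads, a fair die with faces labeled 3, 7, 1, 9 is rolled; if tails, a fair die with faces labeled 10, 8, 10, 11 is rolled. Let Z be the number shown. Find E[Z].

69/10

E[Z | heads] = (3+7+1+9)/4 = 5.
E[Z | tails] = (10+8+10+11)/4 = 39/4.
E[Z] = (3/5)·(5) + (2/5)·(39/4) = 69/10.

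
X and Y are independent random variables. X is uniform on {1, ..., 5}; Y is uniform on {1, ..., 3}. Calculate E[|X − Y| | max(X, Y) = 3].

6/5

Outcomes with max(X, Y) = 3: (1,3), (2,3), (3,1), (3,2), (3,3), each with probability 1/15.
E[|X − Y| | max(X, Y) = 3] = (2 + 1 + 2 + 1 + 0) / 5 = 6/5.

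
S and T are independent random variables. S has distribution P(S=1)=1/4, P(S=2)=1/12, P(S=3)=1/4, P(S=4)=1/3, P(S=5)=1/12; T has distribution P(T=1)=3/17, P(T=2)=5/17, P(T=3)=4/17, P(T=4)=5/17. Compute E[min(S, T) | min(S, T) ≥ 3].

P(min(S, T) ≥ 3) = 6/17.
Summing min(S,T)·P(x,y) over outcomes with min(S, T) ≥ 3 gives 241/204.
E[min(S, T) | min(S, T) ≥ 3] = (241/204) / (6/17) = 241/72.

241/72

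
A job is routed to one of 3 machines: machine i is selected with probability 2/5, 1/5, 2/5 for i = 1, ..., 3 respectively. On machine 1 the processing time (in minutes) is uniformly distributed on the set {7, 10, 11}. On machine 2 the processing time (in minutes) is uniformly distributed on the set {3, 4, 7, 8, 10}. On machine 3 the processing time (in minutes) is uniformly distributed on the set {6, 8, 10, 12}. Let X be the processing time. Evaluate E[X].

E[X | machine 1] = (7+10+11)/3 = 28/3.
E[X | machine 2] = (3+4+7+8+10)/5 = 32/5.
E[X | machine 3] = (6+8+10+12)/4 = 9.
By the law of total expectation,
E[X] = (2/5)·(28/3) + (1/5)·(32/5) + (2/5)·(9) = 646/75.

646/75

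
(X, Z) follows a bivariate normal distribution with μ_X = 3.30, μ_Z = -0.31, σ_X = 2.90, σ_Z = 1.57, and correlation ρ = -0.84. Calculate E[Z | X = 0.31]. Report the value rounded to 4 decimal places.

The regression of Z on X has slope ρ·σ_Z/σ_X and passes through (μ_X, μ_Z).
E[Z | X=0.31] = -0.31 + (-0.84)·(1.57/2.90)·(0.31 − (3.30)) = -0.31 + (-0.45476)·(-2.99) = 1.0497.

1.0497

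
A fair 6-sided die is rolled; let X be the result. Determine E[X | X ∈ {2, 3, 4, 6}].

15/4

P(X ∈ {2, 3, 4, 6}) = 2/3.
Σ over the event: 2·1/6 + 3·1/6 + 4·1/6 + 6·1/6 = 5/2.
E[X | X ∈ {2, 3, 4, 6}] = (5/2) / (2/3) = 15/4.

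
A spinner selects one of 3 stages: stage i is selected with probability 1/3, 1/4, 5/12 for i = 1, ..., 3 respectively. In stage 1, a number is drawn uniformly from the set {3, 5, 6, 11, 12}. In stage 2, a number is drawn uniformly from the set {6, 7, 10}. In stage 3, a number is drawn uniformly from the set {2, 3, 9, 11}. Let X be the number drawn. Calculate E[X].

559/80

E[X | stage 1] = (3+5+6+11+12)/5 = 37/5.
E[X | stage 2] = (6+7+10)/3 = 23/3.
E[X | stage 3] = (2+3+9+11)/4 = 25/4.
By the law of total expectation,
E[X] = (1/3)·(37/5) + (1/4)·(23/3) + (5/12)·(25/4) = 559/80.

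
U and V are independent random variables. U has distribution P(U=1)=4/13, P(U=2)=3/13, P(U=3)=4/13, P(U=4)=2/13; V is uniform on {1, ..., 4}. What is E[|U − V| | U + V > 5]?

16/17

P(U + V > 5) = 17/52.
Summing |U−V|·P(x,y) over outcomes with U + V > 5 gives 4/13.
E[|U − V| | U + V > 5] = (4/13) / (17/52) = 16/17.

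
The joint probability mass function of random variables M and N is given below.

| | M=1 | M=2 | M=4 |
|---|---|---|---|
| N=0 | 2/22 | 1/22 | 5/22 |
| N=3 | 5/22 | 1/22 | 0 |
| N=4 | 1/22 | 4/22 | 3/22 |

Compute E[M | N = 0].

3

P(N = 0) = 4/11.
Summing M·P(M=x,N=y) over the conditioning event gives 12/11.
E[M | N = 0] = (12/11) / (4/11) = 3.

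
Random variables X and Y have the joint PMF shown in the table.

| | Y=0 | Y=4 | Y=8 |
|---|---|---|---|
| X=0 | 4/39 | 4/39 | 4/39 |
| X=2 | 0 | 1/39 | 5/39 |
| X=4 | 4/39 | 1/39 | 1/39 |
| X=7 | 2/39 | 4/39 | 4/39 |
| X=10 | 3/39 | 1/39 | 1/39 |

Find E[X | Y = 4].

4

P(Y = 4) = 11/39.
Σ X·P over the event = 0·(4/39) + 2·(1/39) + 4·(1/39) + 7·(4/39) + 10·(1/39) = 44/39.
E[X | Y = 4] = (44/39) / (11/39) = 4.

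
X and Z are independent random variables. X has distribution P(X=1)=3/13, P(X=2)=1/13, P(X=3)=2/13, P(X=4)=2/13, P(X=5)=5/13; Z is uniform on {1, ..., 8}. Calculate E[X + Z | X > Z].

207/31

P(X > Z) = 31/104.
Summing (X+Z)·P(x,y) over outcomes with X > Z gives 207/104.
E[X + Z | X > Z] = (207/104) / (31/104) = 207/31.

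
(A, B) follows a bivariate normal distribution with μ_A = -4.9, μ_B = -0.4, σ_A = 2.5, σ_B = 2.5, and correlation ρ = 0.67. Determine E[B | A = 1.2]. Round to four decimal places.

3.6870

E[B | A=x] = μ_B + ρ(σ_B/σ_A)(x − μ_A) for jointly normal variables.
E[B | A=1.2] = -0.4 + (0.67)·(2.5/2.5)·(1.2 − (-4.9)) = -0.4 + (0.67)·(6.1) = 3.6870.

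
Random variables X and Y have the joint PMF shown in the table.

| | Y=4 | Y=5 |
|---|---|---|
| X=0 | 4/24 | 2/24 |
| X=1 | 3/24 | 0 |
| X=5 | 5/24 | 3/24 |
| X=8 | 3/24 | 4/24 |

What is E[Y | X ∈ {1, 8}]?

P(X ∈ {1, 8}) = 5/12.
Σ Y·P over the event = 4·(3/24) + 4·(3/24) + 5·(4/24) = 11/6.
E[Y | X ∈ {1, 8}] = (11/6) / (5/12) = 22/5.

22/5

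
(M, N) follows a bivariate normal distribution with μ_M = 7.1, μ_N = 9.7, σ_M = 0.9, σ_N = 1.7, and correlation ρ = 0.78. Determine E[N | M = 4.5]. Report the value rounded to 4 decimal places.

The regression of N on M has slope ρ·σ_N/σ_M and passes through (μ_M, μ_N).
E[N | M=4.5] = 9.7 + (0.78)·(1.7/0.9)·(4.5 − (7.1)) = 9.7 + (1.47333)·(-2.6) = 5.8693.

5.8693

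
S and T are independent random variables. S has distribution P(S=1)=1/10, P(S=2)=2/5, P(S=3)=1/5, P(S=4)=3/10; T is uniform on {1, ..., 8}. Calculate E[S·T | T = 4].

P(T = 4) = 1/8.
Summing ST·P(x,y) over outcomes with T = 4 gives 27/20.
E[S·T | T = 4] = (27/20) / (1/8) = 54/5.

54/5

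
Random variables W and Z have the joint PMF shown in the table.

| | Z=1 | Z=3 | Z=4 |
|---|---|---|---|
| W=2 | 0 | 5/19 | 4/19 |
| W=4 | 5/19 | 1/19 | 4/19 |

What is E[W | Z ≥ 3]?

P(Z ≥ 3) = 14/19.
Σ W·P over the event = 2·(5/19) + 2·(4/19) + 4·(1/19) + 4·(4/19) = 2.
E[W | Z ≥ 3] = (2) / (14/19) = 19/7.

19/7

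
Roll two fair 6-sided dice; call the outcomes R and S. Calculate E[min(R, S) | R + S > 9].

29/6

Outcomes with R + S > 9: (4,6), (5,5), (5,6), (6,4), (6,5), (6,6), each with probability 1/36.
E[min(R, S) | R + S > 9] = (4 + 5 + 5 + 4 + 5 + 6) / 6 = 29/6.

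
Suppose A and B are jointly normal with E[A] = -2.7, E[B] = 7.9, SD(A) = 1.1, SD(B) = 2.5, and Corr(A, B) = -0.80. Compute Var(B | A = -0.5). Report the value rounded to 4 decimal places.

2.2500

For a bivariate normal, Var(B | A=x) = σ_B²(1 − ρ²).
Var(B | A=-0.5) = (2.5)²·(1 − (-0.80)²) = 6.25·0.36 = 2.2500.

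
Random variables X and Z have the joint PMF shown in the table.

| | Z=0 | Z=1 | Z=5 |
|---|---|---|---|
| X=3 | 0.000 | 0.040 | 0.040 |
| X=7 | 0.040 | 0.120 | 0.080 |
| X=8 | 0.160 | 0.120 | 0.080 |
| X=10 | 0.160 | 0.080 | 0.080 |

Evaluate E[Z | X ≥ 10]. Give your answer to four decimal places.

1.5000

P(X ≥ 10) = 0.320.
Σ Z·P over the event = 0·(0.160) + 1·(0.080) + 5·(0.080) = 0.480.
E[Z | X ≥ 10] = (0.480) / (0.320) = 1.5000.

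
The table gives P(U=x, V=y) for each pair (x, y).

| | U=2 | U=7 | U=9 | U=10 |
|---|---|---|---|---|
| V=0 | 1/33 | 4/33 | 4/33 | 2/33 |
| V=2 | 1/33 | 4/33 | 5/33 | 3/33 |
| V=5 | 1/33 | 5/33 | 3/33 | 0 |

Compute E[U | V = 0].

P(V = 0) = 1/3.
Σ U·P over the event = 2·(1/33) + 7·(4/33) + 9·(4/33) + 10·(2/33) = 86/33.
E[U | V = 0] = (86/33) / (1/3) = 86/11.

86/11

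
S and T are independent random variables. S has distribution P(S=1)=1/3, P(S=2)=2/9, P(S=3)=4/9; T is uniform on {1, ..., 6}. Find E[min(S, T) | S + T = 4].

P(S + T = 4) = 1/6.
Summing min(S,T)·P(x,y) over outcomes with S + T = 4 gives 11/54.
E[min(S, T) | S + T = 4] = (11/54) / (1/6) = 11/9.

11/9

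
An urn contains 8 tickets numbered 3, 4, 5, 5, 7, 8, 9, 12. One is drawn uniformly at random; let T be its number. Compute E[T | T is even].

8

P(T is even) = 3/8.
Σ over the event: 4·1/8 + 8·1/8 + 12·1/8 = 3.
E[T | T is even] = (3) / (3/8) = 8.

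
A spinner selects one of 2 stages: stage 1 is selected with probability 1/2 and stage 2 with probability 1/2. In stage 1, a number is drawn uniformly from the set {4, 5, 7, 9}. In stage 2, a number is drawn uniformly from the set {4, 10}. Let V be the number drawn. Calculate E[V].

53/8

E[V | stage 1] = (4+5+7+9)/4 = 25/4.
E[V | stage 2] = (4+10)/2 = 7.
By the law of total expectation,
E[V] = (1/2)·(25/4) + (1/2)·(7) = 53/8.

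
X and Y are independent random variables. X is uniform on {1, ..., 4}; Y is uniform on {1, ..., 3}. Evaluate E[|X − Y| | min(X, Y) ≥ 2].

Outcomes with min(X, Y) ≥ 2: (2,2), (2,3), (3,2), (3,3), (4,2), (4,3), each with probability 1/12.
E[|X − Y| | min(X, Y) ≥ 2] = (0 + 1 + 1 + 0 + 2 + 1) / 6 = 5/6.

5/6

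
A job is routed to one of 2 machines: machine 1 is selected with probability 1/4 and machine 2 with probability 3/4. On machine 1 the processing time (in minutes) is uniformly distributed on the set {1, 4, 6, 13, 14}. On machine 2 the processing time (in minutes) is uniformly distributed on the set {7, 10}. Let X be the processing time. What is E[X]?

E[X | machine 1] = (1+4+6+13+14)/5 = 38/5.
E[X | machine 2] = (7+10)/2 = 17/2.
By the law of total expectation,
E[X] = (1/4)·(38/5) + (3/4)·(17/2) = 331/40.

331/40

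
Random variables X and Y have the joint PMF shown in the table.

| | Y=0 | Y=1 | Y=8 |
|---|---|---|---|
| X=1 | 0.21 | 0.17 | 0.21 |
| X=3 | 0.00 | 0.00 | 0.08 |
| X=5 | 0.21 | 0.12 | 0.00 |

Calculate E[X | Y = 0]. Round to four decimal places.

P(Y = 0) = 0.42.
Σ X·P over the event = 1·(0.21) + 5·(0.21) = 1.26.
E[X | Y = 0] = (1.26) / (0.42) = 3.0000.

3.0000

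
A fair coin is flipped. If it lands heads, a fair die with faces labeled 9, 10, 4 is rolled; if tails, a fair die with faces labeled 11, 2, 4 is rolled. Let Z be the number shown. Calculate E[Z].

20/3

E[Z | heads] = (9+10+4)/3 = 23/3.
E[Z | tails] = (11+2+4)/3 = 17/3.
By the law of total expectation,
E[Z] = (1/2)·(23/3) + (1/2)·(17/3) = 20/3.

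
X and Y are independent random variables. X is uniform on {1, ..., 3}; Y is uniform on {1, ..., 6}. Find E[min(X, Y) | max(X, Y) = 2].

4/3

Outcomes with max(X, Y) = 2: (1,2), (2,1), (2,2), each with probability 1/18.
E[min(X, Y) | max(X, Y) = 2] = (1 + 1 + 2) / 3 = 4/3.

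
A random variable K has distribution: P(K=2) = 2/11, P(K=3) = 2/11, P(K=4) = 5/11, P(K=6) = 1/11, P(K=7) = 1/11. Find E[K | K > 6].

7

P(K > 6) = 1/11.
Σ over the event: 7·1/11 = 7/11.
E[K | K > 6] = (7/11) / (1/11) = 7.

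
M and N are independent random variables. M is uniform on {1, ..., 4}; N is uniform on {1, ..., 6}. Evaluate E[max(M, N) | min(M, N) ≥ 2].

64/15

P(min(M, N) ≥ 2) = 5/8.
Summing max(M,N)·P(x,y) over outcomes with min(M, N) ≥ 2 gives 8/3.
E[max(M, N) | min(M, N) ≥ 2] = (8/3) / (5/8) = 64/15.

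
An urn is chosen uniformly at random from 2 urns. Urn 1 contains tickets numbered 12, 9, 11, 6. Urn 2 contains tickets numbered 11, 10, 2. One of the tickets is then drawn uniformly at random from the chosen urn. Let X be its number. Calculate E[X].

103/12

E[X | urn 1] = (12+9+11+6)/4 = 19/2.
E[X | urn 2] = (11+10+2)/3 = 23/3.
By the law of total expectation,
E[X] = (1/2)·(19/2) + (1/2)·(23/3) = 103/12.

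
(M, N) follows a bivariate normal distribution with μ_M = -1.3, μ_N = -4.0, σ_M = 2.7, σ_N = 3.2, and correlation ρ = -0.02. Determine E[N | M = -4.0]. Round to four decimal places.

-3.9360

E[N | M=x] = μ_N + ρ(σ_N/σ_M)(x − μ_M) for jointly normal variables.
E[N | M=-4.0] = -4.0 + (-0.02)·(3.2/2.7)·(-4.0 − (-1.3)) = -4.0 + (-0.023704)·(-2.7) = -3.9360.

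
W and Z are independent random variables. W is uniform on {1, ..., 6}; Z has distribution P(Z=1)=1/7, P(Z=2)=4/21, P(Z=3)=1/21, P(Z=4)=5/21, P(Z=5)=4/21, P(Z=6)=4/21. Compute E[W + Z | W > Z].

57/8

P(W > Z) = 8/21.
Summing (W+Z)·P(x,y) over outcomes with W > Z gives 19/7.
E[W + Z | W > Z] = (19/7) / (8/21) = 57/8.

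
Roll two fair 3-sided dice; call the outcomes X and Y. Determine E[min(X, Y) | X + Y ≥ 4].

11/6

Outcomes with X + Y ≥ 4: (1,3), (2,2), (2,3), (3,1), (3,2), (3,3), each with probability 1/9.
E[min(X, Y) | X + Y ≥ 4] = (1 + 2 + 2 + 1 + 2 + 3) / 6 = 11/6.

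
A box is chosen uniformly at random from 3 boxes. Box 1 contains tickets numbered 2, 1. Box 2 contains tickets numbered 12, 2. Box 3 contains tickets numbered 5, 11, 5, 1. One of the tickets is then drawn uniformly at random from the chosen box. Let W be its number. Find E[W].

14/3

E[W | box 1] = (2+1)/2 = 3/2.
E[W | box 2] = (12+2)/2 = 7.
E[W | box 3] = (5+11+5+1)/4 = 11/2.
By the law of total expectation,
E[W] = (1/3)·(3/2) + (1/3)·(7) + (1/3)·(11/2) = 14/3.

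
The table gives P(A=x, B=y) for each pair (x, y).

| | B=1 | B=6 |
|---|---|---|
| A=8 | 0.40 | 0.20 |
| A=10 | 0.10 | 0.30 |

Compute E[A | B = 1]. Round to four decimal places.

P(B = 1) = 0.50.
Σ A·P over the event = 8·(0.40) + 10·(0.10) = 4.20.
E[A | B = 1] = (4.20) / (0.50) = 8.4000.

8.4000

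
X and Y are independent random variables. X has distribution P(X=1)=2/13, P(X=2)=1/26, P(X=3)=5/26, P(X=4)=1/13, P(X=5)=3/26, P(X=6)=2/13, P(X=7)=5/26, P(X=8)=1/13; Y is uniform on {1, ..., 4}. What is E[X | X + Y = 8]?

41/7

P(X + Y = 8) = 7/52.
Summing X·P(x,y) over outcomes with X + Y = 8 gives 41/52.
E[X | X + Y = 8] = (41/52) / (7/52) = 41/7.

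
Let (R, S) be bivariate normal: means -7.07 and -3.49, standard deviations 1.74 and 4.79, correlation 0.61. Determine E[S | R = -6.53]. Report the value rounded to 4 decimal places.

E[S | R=x] = μ_S + ρ(σ_S/σ_R)(x − μ_R) for jointly normal variables.
E[S | R=-6.53] = -3.49 + (0.61)·(4.79/1.74)·(-6.53 − (-7.07)) = -3.49 + (1.6793)·(0.54) = -2.5832.

-2.5832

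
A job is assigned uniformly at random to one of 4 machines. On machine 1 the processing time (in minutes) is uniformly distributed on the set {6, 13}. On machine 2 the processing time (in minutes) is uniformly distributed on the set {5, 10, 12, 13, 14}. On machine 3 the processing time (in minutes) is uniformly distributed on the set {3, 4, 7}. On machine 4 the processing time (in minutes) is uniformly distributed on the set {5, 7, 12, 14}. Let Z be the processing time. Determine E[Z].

517/60

E[Z | machine 1] = (6+13)/2 = 19/2.
E[Z | machine 2] = (5+10+12+13+14)/5 = 54/5.
E[Z | machine 3] = (3+4+7)/3 = 14/3.
E[Z | machine 4] = (5+7+12+14)/4 = 19/2.
By the law of total expectation,
E[Z] = (1/4)·(19/2) + (1/4)·(54/5) + (1/4)·(14/3) + (1/4)·(19/2) = 517/60.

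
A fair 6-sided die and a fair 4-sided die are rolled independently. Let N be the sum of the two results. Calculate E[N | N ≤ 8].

116/21

P(N ≤ 8) = 7/8.
Σ over the event: 2·1/24 + 3·1/12 + 4·1/8 + 5·1/6 + 6·1/6 + 7·1/6 + 8·1/8 = 29/6.
E[N | N ≤ 8] = (29/6) / (7/8) = 116/21.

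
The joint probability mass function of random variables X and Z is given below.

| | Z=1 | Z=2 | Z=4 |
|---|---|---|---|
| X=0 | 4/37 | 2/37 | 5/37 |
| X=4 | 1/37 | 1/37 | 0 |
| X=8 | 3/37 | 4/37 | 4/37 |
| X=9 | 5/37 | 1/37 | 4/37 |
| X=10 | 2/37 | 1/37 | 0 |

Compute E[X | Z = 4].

68/13

P(Z = 4) = 13/37.
Summing X·P(X=x,Z=y) over the conditioning event gives 68/37.
E[X | Z = 4] = (68/37) / (13/37) = 68/13.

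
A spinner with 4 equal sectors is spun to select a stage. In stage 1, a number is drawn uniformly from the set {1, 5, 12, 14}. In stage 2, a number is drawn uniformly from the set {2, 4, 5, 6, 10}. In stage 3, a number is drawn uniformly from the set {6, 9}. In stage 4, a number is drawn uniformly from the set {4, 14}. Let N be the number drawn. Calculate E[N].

299/40

E[N | stage 1] = (1+5+12+14)/4 = 8.
E[N | stage 2] = (2+4+5+6+10)/5 = 27/5.
E[N | stage 3] = (6+9)/2 = 15/2.
E[N | stage 4] = (4+14)/2 = 9.
E[N] = (1/4)·(8) + (1/4)·(27/5) + (1/4)·(15/2) + (1/4)·(9) = 299/40.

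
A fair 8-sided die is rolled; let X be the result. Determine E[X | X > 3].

Given X > 3, X is equally likely to be any of {4, 5, 6, 7, 8}.
E[X | X > 3] = (4 + 5 + 6 + 7 + 8) / 5 = 6.

6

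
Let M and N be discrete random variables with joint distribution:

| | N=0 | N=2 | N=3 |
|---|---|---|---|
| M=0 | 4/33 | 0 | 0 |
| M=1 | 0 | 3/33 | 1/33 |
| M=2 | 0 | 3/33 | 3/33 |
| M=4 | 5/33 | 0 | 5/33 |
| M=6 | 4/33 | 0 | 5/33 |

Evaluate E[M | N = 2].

3/2

P(N = 2) = 2/11.
Summing M·P(M=x,N=y) over the conditioning event gives 3/11.
E[M | N = 2] = (3/11) / (2/11) = 3/2.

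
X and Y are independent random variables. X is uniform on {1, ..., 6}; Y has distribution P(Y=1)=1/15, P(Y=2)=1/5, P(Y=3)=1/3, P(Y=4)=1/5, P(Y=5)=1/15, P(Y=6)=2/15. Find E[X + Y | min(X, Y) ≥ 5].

P(min(X, Y) ≥ 5) = 1/15.
Summing (X+Y)·P(x,y) over outcomes with min(X, Y) ≥ 5 gives 67/90.
E[X + Y | min(X, Y) ≥ 5] = (67/90) / (1/15) = 67/6.

67/6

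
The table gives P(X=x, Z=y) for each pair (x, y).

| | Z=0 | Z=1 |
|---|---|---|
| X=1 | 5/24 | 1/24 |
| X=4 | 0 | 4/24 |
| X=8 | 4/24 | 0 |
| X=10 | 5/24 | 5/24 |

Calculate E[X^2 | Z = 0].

P(Z = 0) = 7/12.
Σ X^2·P over the event = 1·(5/24) + 64·(4/24) + 100·(5/24) = 761/24.
E[X^2 | Z = 0] = (761/24) / (7/12) = 761/14.

761/14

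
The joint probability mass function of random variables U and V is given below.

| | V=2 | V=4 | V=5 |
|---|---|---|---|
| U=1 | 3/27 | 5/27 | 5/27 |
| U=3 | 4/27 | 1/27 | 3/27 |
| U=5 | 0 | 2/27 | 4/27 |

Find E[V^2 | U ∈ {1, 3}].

108/7

P(U ∈ {1, 3}) = 7/9.
Σ V^2·P over the event = 4·(3/27) + 16·(5/27) + 25·(5/27) + 4·(4/27) + 16·(1/27) + 25·(3/27) = 12.
E[V^2 | U ∈ {1, 3}] = (12) / (7/9) = 108/7.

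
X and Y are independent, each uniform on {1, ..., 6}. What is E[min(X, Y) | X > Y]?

7/3

P(X > Y) = 5/12.
Summing min(X,Y)·P(x,y) over outcomes with X > Y gives 35/36.
E[min(X, Y) | X > Y] = (35/36) / (5/12) = 7/3.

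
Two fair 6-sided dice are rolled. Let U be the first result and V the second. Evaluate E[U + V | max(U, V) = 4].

44/7

P(max(U, V) = 4) = 7/36.
Summing (U+V)·P(x,y) over outcomes with max(U, V) = 4 gives 11/9.
E[U + V | max(U, V) = 4] = (11/9) / (7/36) = 44/7.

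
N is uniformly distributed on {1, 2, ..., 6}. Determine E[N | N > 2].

Given N > 2, N is equally likely to be any of {3, 4, 5, 6}.
E[N | N > 2] = (3 + 4 + 5 + 6) / 4 = 9/2.

9/2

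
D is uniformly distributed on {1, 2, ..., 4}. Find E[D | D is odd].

2

Given D is odd, D is equally likely to be any of {1, 3}.
E[D | D is odd] = (1 + 3) / 2 = 2.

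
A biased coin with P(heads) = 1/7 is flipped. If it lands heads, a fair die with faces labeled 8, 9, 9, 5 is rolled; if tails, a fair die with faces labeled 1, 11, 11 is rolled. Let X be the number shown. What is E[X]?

215/28

E[X | heads] = (8+9+9+5)/4 = 31/4.
E[X | tails] = (1+11+11)/3 = 23/3.
E[X] = (1/7)·(31/4) + (6/7)·(23/3) = 215/28.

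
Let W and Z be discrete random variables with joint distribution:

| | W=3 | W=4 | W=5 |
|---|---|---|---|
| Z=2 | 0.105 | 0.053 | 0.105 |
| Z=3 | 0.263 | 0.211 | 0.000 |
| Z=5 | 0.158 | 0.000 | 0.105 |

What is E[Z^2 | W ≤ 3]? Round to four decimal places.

P(W ≤ 3) = 0.526.
Σ Z^2·P over the event = 4·(0.105) + 9·(0.263) + 25·(0.158) = 6.737.
E[Z^2 | W ≤ 3] = (6.737) / (0.526) = 12.8080.

12.8080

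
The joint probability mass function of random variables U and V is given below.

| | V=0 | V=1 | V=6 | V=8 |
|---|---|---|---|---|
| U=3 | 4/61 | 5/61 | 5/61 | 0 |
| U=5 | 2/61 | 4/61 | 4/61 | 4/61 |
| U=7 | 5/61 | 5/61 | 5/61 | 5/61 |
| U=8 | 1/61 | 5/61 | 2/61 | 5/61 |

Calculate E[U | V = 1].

P(V = 1) = 19/61.
Σ U·P over the event = 3·(5/61) + 5·(4/61) + 7·(5/61) + 8·(5/61) = 110/61.
E[U | V = 1] = (110/61) / (19/61) = 110/19.

110/19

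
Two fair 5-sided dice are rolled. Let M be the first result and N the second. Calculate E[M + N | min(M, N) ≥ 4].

Outcomes with min(M, N) ≥ 4: (4,4), (4,5), (5,4), (5,5), each with probability 1/25.
E[M + N | min(M, N) ≥ 4] = (8 + 9 + 9 + 10) / 4 = 9.

9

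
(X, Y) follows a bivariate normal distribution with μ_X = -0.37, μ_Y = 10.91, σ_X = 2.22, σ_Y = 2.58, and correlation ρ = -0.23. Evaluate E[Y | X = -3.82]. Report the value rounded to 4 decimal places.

11.8322

E[Y | X=x] = μ_Y + ρ(σ_Y/σ_X)(x − μ_X) for jointly normal variables.
E[Y | X=-3.82] = 10.91 + (-0.23)·(2.58/2.22)·(-3.82 − (-0.37)) = 10.91 + (-0.2673)·(-3.45) = 11.8322.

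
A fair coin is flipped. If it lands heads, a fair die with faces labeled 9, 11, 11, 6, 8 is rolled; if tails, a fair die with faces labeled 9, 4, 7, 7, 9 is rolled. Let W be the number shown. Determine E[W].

81/10

E[W | heads] = (9+11+11+6+8)/5 = 9.
E[W | tails] = (9+4+7+7+9)/5 = 36/5.
E[W] = (1/2)·(9) + (1/2)·(36/5) = 81/10.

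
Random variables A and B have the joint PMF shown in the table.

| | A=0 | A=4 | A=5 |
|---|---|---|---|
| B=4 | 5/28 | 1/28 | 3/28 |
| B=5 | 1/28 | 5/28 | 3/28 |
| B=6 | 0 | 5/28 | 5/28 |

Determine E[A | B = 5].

P(B = 5) = 9/28.
Σ A·P over the event = 0·(1/28) + 4·(5/28) + 5·(3/28) = 5/4.
E[A | B = 5] = (5/4) / (9/28) = 35/9.

35/9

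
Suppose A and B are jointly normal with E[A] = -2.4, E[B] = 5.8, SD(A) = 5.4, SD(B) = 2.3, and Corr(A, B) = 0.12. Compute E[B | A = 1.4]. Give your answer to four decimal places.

E[B | A=x] = μ_B + ρ(σ_B/σ_A)(x − μ_A) for jointly normal variables.
E[B | A=1.4] = 5.8 + (0.12)·(2.3/5.4)·(1.4 − (-2.4)) = 5.8 + (0.051111)·(3.8) = 5.9942.

5.9942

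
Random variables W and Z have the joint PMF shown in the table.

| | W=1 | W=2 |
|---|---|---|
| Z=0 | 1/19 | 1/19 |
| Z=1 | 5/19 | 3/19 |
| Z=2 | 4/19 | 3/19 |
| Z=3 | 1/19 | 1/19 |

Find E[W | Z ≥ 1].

24/17

P(Z ≥ 1) = 17/19.
Σ W·P over the event = 1·(5/19) + 1·(4/19) + 1·(1/19) + 2·(3/19) + 2·(3/19) + 2·(1/19) = 24/19.
E[W | Z ≥ 1] = (24/19) / (17/19) = 24/17.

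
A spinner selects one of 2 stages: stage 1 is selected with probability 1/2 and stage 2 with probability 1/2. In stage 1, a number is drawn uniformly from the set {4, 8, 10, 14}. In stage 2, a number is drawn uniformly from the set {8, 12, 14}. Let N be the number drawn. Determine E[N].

E[N | stage 1] = (4+8+10+14)/4 = 9.
E[N | stage 2] = (8+12+14)/3 = 34/3.
E[N] = (1/2)·(9) + (1/2)·(34/3) = 61/6.

61/6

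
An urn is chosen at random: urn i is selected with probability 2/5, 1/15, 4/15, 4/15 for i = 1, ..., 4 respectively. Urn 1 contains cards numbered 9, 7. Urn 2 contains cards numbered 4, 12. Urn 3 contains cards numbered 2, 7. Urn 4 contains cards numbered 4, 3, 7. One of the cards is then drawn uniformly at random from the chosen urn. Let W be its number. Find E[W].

E[W | urn 1] = (9+7)/2 = 8.
E[W | urn 2] = (4+12)/2 = 8.
E[W | urn 3] = (2+7)/2 = 9/2.
E[W | urn 4] = (4+3+7)/3 = 14/3.
By the law of total expectation,
E[W] = (2/5)·(8) + (1/15)·(8) + (4/15)·(9/2) + (4/15)·(14/3) = 278/45.

278/45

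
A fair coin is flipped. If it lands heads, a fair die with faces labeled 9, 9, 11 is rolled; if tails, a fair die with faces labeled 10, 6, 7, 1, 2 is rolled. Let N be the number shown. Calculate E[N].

E[N | heads] = (9+9+11)/3 = 29/3.
E[N | tails] = (10+6+7+1+2)/5 = 26/5.
By the law of total expectation,
E[N] = (1/2)·(29/3) + (1/2)·(26/5) = 223/30.

223/30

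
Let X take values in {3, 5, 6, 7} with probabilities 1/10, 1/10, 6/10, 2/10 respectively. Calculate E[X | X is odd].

P(X is odd) = 2/5.
Σ over the event: 3·1/10 + 5·1/10 + 7·1/5 = 11/5.
E[X | X is odd] = (11/5) / (2/5) = 11/2.

11/2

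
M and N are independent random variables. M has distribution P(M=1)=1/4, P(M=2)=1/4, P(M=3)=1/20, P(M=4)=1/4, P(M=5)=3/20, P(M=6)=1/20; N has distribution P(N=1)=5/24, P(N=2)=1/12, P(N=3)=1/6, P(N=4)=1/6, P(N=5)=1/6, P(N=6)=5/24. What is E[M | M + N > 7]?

P(M + N > 7) = 169/480.
Summing M·P(x,y) over outcomes with M + N > 7 gives 353/240.
E[M | M + N > 7] = (353/240) / (169/480) = 706/169.

706/169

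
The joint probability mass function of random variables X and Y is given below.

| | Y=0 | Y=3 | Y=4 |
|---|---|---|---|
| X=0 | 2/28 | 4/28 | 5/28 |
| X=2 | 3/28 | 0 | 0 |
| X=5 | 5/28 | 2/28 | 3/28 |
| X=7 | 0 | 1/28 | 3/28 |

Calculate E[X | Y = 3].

17/7

P(Y = 3) = 1/4.
Σ X·P over the event = 0·(4/28) + 5·(2/28) + 7·(1/28) = 17/28.
E[X | Y = 3] = (17/28) / (1/4) = 17/7.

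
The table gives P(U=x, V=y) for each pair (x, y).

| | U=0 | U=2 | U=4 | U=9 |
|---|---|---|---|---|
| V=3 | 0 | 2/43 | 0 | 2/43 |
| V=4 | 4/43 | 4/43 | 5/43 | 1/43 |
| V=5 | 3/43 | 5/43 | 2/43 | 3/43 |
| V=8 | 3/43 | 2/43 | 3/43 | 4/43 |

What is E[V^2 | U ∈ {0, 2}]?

P(U ∈ {0, 2}) = 23/43.
Σ V^2·P over the event = 16·(4/43) + 25·(3/43) + 64·(3/43) + 9·(2/43) + 16·(4/43) + 25·(5/43) + 64·(2/43) = 666/43.
E[V^2 | U ∈ {0, 2}] = (666/43) / (23/43) = 666/23.

666/23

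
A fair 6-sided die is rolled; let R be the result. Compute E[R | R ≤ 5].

Given R ≤ 5, R is equally likely to be any of {1, 2, 3, 4, 5}.
E[R | R ≤ 5] = (1 + 2 + 3 + 4 + 5) / 5 = 3.

3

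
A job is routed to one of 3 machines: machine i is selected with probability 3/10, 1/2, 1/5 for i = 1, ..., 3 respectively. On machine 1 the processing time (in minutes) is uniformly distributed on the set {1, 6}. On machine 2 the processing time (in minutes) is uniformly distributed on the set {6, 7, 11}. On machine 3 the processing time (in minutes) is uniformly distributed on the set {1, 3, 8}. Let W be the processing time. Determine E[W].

117/20

E[W | machine 1] = (1+6)/2 = 7/2.
E[W | machine 2] = (6+7+11)/3 = 8.
E[W | machine 3] = (1+3+8)/3 = 4.
By the law of total expectation,
E[W] = (3/10)·(7/2) + (1/2)·(8) + (1/5)·(4) = 117/20.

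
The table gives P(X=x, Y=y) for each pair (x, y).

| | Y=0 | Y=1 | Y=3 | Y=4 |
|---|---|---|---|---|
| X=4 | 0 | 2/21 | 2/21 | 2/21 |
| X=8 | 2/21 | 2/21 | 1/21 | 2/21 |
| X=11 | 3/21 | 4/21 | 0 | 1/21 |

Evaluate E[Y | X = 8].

P(X = 8) = 1/3.
Σ Y·P over the event = 0·(2/21) + 1·(2/21) + 3·(1/21) + 4·(2/21) = 13/21.
E[Y | X = 8] = (13/21) / (1/3) = 13/7.

13/7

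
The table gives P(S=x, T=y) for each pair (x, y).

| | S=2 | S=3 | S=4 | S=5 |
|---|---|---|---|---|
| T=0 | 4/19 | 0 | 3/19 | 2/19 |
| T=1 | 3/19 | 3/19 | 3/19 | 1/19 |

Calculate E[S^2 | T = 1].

56/5

P(T = 1) = 10/19.
Σ S^2·P over the event = 4·(3/19) + 9·(3/19) + 16·(3/19) + 25·(1/19) = 112/19.
E[S^2 | T = 1] = (112/19) / (10/19) = 56/5.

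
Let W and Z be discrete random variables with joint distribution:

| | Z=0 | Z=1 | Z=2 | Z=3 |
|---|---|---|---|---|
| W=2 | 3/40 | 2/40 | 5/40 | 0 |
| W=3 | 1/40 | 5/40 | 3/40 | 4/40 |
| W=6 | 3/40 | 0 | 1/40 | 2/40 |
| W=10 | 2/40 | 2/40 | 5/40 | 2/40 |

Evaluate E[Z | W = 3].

P(W = 3) = 13/40.
Σ Z·P over the event = 0·(1/40) + 1·(5/40) + 2·(3/40) + 3·(4/40) = 23/40.
E[Z | W = 3] = (23/40) / (13/40) = 23/13.

23/13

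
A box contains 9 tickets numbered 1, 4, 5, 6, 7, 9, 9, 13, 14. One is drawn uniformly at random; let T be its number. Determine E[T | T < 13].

41/7

P(T < 13) = 7/9.
Σ over the event: 1·1/9 + 4·1/9 + 5·1/9 + 6·1/9 + 7·1/9 + 9·2/9 = 41/9.
E[T | T < 13] = (41/9) / (7/9) = 41/7.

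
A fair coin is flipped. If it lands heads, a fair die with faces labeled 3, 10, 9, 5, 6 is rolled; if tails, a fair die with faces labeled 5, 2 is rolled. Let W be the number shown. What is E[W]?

101/20

E[W | heads] = (3+10+9+5+6)/5 = 33/5.
E[W | tails] = (5+2)/2 = 7/2.
By the law of total expectation,
E[W] = (1/2)·(33/5) + (1/2)·(7/2) = 101/20.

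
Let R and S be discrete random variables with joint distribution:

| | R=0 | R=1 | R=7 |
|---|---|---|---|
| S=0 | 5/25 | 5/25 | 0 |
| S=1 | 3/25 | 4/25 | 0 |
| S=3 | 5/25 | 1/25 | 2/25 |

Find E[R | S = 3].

15/8

P(S = 3) = 8/25.
Σ R·P over the event = 0·(5/25) + 1·(1/25) + 7·(2/25) = 3/5.
E[R | S = 3] = (3/5) / (8/25) = 15/8.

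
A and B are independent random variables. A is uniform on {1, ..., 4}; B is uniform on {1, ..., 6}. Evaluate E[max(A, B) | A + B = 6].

4

Outcomes with A + B = 6: (1,5), (2,4), (3,3), (4,2), each with probability 1/24.
E[max(A, B) | A + B = 6] = (5 + 4 + 3 + 4) / 4 = 4.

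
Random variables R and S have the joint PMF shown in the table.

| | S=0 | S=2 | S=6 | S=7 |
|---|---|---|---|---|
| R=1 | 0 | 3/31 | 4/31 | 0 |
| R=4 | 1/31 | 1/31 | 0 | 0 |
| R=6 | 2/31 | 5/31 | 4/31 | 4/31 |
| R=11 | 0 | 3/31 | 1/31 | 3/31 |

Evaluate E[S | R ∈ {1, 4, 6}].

47/12

P(R ∈ {1, 4, 6}) = 24/31.
Σ S·P over the event = 2·(3/31) + 6·(4/31) + 0·(1/31) + 2·(1/31) + 0·(2/31) + 2·(5/31) + 6·(4/31) + 7·(4/31) = 94/31.
E[S | R ∈ {1, 4, 6}] = (94/31) / (24/31) = 47/12.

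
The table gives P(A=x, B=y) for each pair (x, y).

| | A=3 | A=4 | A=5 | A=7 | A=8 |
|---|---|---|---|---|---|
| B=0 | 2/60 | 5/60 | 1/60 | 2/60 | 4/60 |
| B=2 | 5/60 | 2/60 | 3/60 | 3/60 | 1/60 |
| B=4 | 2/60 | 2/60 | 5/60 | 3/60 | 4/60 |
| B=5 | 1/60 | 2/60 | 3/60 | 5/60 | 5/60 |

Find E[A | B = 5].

P(B = 5) = 4/15.
Σ A·P over the event = 3·(1/60) + 4·(2/60) + 5·(3/60) + 7·(5/60) + 8·(5/60) = 101/60.
E[A | B = 5] = (101/60) / (4/15) = 101/16.

101/16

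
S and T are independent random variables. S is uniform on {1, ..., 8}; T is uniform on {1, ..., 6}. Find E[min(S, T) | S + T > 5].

P(S + T > 5) = 19/24.
Summing min(S,T)·P(x,y) over outcomes with S + T > 5 gives 5/2.
E[min(S, T) | S + T > 5] = (5/2) / (19/24) = 60/19.

60/19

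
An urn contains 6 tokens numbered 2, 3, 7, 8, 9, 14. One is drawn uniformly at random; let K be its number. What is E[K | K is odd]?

P(K is odd) = 1/2.
Σ over the event: 3·1/6 + 7·1/6 + 9·1/6 = 19/6.
E[K | K is odd] = (19/6) / (1/2) = 19/3.

19/3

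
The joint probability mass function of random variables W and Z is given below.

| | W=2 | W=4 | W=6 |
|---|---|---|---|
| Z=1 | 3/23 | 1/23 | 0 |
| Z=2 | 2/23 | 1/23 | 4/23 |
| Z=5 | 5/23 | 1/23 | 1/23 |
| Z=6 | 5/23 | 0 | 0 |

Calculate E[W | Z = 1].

5/2

P(Z = 1) = 4/23.
Σ W·P over the event = 2·(3/23) + 4·(1/23) = 10/23.
E[W | Z = 1] = (10/23) / (4/23) = 5/2.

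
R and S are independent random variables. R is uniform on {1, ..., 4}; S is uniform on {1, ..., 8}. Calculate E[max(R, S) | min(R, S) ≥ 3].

P(min(R, S) ≥ 3) = 3/8.
Summing max(R,S)·P(x,y) over outcomes with min(R, S) ≥ 3 gives 67/32.
E[max(R, S) | min(R, S) ≥ 3] = (67/32) / (3/8) = 67/12.

67/12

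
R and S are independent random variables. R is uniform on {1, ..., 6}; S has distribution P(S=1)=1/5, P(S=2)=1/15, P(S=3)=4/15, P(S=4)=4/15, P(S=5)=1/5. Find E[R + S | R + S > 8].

202/21

P(R + S > 8) = 7/30.
Summing (R+S)·P(x,y) over outcomes with R + S > 8 gives 101/45.
E[R + S | R + S > 8] = (101/45) / (7/30) = 202/21.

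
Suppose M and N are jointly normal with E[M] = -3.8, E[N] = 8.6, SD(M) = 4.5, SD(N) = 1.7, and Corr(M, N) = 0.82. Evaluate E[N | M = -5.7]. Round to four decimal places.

E[N | M=x] = μ_N + ρ(σ_N/σ_M)(x − μ_M) for jointly normal variables.
E[N | M=-5.7] = 8.6 + (0.82)·(1.7/4.5)·(-5.7 − (-3.8)) = 8.6 + (0.30978)·(-1.9) = 8.0114.

8.0114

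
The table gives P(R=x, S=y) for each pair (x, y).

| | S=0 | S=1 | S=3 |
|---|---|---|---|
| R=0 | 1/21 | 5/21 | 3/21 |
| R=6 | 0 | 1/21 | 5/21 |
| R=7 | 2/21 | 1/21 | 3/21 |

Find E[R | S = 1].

13/7

P(S = 1) = 1/3.
Σ R·P over the event = 0·(5/21) + 6·(1/21) + 7·(1/21) = 13/21.
E[R | S = 1] = (13/21) / (1/3) = 13/7.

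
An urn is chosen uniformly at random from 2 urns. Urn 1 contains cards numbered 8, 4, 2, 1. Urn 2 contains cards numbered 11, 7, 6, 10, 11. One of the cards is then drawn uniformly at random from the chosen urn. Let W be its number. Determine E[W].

51/8

E[W | urn 1] = (8+4+2+1)/4 = 15/4.
E[W | urn 2] = (11+7+6+10+11)/5 = 9.
E[W] = (1/2)·(15/4) + (1/2)·(9) = 51/8.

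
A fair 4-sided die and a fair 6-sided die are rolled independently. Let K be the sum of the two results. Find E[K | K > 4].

P(K > 4) = 3/4.
Σ over the event: 5·1/6 + 6·1/6 + 7·1/6 + 8·1/8 + 9·1/12 + 10·1/24 = 31/6.
E[K | K > 4] = (31/6) / (3/4) = 62/9.

62/9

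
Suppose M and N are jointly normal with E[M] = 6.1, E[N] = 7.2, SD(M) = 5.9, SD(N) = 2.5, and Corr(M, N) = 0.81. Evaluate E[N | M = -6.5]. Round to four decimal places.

For a bivariate normal, E[N | M=x] = μ_N + ρ·(σ_N/σ_M)·(x − μ_M).
E[N | M=-6.5] = 7.2 + (0.81)·(2.5/5.9)·(-6.5 − (6.1)) = 7.2 + (0.34322)·(-12.6) = 2.8754.

2.8754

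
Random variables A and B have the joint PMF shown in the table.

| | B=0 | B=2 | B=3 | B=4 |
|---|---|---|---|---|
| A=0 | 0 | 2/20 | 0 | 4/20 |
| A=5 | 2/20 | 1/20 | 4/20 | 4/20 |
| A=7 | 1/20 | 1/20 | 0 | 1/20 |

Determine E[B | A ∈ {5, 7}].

18/7

P(A ∈ {5, 7}) = 7/10.
Σ B·P over the event = 0·(2/20) + 2·(1/20) + 3·(4/20) + 4·(4/20) + 0·(1/20) + 2·(1/20) + 4·(1/20) = 9/5.
E[B | A ∈ {5, 7}] = (9/5) / (7/10) = 18/7.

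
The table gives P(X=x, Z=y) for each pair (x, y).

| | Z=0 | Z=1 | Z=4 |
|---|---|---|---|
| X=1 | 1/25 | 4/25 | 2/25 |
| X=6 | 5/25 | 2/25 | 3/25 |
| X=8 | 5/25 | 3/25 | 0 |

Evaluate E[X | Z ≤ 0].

71/11

P(Z ≤ 0) = 11/25.
Σ X·P over the event = 1·(1/25) + 6·(5/25) + 8·(5/25) = 71/25.
E[X | Z ≤ 0] = (71/25) / (11/25) = 71/11.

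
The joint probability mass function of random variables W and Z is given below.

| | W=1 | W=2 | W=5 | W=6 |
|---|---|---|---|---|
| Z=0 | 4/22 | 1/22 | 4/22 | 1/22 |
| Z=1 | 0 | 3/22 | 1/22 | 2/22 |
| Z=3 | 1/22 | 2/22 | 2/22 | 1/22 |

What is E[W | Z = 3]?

P(Z = 3) = 3/11.
Σ W·P over the event = 1·(1/22) + 2·(2/22) + 5·(2/22) + 6·(1/22) = 21/22.
E[W | Z = 3] = (21/22) / (3/11) = 7/2.

7/2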